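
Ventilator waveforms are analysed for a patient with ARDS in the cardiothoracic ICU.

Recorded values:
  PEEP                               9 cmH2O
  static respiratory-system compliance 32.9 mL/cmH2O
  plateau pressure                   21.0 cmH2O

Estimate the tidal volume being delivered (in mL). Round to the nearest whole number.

395

Vt = Cstat × (Pplat − PEEP) = 32.9 × (21.0 − 9) = 32.9 × 12.0 = 394.8 mL.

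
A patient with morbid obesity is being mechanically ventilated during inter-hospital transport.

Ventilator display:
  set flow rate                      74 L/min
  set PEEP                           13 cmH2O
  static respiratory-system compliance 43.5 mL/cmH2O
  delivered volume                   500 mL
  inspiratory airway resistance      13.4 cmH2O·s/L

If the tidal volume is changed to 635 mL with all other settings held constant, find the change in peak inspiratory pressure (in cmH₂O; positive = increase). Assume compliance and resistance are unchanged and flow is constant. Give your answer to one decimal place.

3.1

PIP = Vt/C + R·V̇ + PEEP (constant-flow equation of motion).
Only the elastic term changes: ΔPIP = ΔVt / C = (635 − 500) / 43.5 = 3.103 cmH2O.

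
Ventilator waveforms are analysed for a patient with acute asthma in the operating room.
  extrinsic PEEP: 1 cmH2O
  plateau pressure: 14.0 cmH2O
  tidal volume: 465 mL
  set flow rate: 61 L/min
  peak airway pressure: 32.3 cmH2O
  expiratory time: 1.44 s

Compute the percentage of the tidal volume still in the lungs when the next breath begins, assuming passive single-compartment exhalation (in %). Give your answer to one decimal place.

Flow: 61 L/min ÷ 60 = 1.0167 L/s.
R = (PIP − Pplat)/V̇ = (32.3 − 14.0) / 1.0167 = 18.3/1.0167 = 17.999 cmH2O·s/L.
C = Vt/(Pplat − PEEP) = 465.0 / (14.0 − 1) = 465.0/13.0 = 35.769 mL/cmH2O.
τ = R × C = 17.999 × 0.03577 L/cmH2O = 0.6438 s.
Fraction remaining at end-expiration = e^(−Te/τ) = e^(−1.44/0.6438) = 0.1068 → 10.68%.

10.7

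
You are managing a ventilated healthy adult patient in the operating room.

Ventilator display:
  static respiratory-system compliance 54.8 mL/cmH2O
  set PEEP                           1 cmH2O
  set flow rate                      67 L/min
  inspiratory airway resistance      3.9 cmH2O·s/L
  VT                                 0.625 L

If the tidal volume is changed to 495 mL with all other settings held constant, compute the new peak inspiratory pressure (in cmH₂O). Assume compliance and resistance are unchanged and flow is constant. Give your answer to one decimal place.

14.4

Flow: 67 L/min ÷ 60 = 1.1167 L/s.
PIP = Vt/C + R·V̇ + PEEP (constant-flow equation of motion).
Only the elastic term changes: ΔPIP = ΔVt / C = (495 − 625) / 54.8 = -2.372 cmH2O.
Original PIP = 625/54.8 + 3.9×1.1167 + 1 = 16.76 cmH2O; new PIP = 16.76 + (-2.372) = 14.388 cmH2O.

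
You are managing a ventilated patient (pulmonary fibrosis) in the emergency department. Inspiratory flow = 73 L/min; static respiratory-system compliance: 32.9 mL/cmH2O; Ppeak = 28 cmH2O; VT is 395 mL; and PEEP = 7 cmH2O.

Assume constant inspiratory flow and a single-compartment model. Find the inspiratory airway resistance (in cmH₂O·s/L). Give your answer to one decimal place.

Flow: 73 L/min ÷ 60 = 1.2167 L/s.
Equation of motion (constant flow): PIP = Vt/C + R·V̇ + PEEP.
R·V̇ = PIP − Vt/C − PEEP = 28 − 395/32.9 − 7 = 28 − 12.006 − 7 = 8.994 cmH2O.
R = 8.994 / 1.2167 = 7.392 cmH2O·s/L.

7.4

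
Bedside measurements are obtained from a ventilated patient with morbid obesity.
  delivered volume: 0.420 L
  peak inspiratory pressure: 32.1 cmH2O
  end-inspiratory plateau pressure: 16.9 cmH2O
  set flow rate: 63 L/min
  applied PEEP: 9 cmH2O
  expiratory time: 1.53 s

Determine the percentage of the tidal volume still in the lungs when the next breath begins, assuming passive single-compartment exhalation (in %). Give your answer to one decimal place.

13.7

Flow: 63 L/min ÷ 60 = 1.05 L/s.
R = (PIP − Pplat)/V̇ = (32.1 − 16.9) / 1.05 = 15.2/1.05 = 14.476 cmH2O·s/L.
C = Vt/(Pplat − PEEP) = 420.0 / (16.9 − 9) = 420.0/7.9 = 53.165 mL/cmH2O.
τ = R × C = 14.476 × 0.05317 L/cmH2O = 0.7697 s.
Fraction remaining at end-expiration = e^(−Te/τ) = e^(−1.53/0.7697) = 0.137 → 13.7%.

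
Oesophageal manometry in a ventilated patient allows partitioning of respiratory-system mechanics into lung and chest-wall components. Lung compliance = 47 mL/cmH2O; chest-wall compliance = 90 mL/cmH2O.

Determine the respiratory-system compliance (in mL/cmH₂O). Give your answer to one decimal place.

30.9

Lung and chest wall are elastances in series: 1/Crs = 1/CL + 1/Ccw.
1/Crs = 1/47 + 1/90 = 0.03239.
Crs = 30.874 mL/cmH2O.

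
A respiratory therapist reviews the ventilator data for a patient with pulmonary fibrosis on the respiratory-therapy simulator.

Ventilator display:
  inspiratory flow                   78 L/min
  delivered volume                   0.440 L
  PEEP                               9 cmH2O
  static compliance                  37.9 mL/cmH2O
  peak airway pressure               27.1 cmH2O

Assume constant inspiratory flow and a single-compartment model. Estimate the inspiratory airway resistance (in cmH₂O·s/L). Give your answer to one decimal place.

5.0

Flow: 78 L/min ÷ 60 = 1.3 L/s.
Equation of motion (constant flow): PIP = Vt/C + R·V̇ + PEEP.
R·V̇ = PIP − Vt/C − PEEP = 27.1 − 440/37.9 − 9 = 27.1 − 11.609 − 9 = 6.491 cmH2O.
R = 6.491 / 1.3 = 4.993 cmH2O·s/L.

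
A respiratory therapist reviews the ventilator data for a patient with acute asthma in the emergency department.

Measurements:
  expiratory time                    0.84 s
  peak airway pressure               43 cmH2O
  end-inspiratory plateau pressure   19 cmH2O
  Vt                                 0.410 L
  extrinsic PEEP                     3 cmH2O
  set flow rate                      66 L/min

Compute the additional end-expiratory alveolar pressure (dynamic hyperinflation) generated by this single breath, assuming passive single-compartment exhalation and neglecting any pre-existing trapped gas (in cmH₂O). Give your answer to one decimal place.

Flow: 66 L/min ÷ 60 = 1.1 L/s.
R = (PIP − Pplat)/V̇ = (43 − 19) / 1.1 = 24.0/1.1 = 21.818 cmH2O·s/L.
C = Vt/(Pplat − PEEP) = 410.0 / (19 − 3) = 410.0/16.0 = 25.625 mL/cmH2O.
τ = R × C = 21.818 × 0.02563 L/cmH2O = 0.5592 s.
Fraction remaining = e^(−Te/τ) = e^(−0.84/0.5592) = 0.2227; trapped volume = 410.0 × 0.2227 = 91.307 mL.
Additional alveolar pressure from trapping ≈ V_trapped / C = 91.307 / 25.625 = 3.563 cmH2O.

3.6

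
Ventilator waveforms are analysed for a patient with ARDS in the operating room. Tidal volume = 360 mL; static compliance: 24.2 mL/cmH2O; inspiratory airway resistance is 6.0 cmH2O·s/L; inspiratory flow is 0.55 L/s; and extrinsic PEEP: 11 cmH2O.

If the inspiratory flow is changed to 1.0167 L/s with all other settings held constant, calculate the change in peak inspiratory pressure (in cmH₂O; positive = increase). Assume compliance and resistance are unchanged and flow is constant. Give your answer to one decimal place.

PIP = Vt/C + R·V̇ + PEEP (constant-flow equation of motion).
Only the resistive term changes: ΔPIP = R × ΔV̇ = 6.0 × (1.0167 − 0.55) = 6.0 × 0.4667 = 2.8 cmH2O.

2.8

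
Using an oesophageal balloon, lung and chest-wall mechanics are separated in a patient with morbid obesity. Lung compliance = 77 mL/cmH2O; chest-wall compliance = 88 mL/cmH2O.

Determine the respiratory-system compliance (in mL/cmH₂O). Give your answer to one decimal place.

Lung and chest wall are elastances in series: 1/Crs = 1/CL + 1/Ccw.
1/Crs = 1/77 + 1/88 = 0.02435.
Crs = 41.068 mL/cmH2O.

41.1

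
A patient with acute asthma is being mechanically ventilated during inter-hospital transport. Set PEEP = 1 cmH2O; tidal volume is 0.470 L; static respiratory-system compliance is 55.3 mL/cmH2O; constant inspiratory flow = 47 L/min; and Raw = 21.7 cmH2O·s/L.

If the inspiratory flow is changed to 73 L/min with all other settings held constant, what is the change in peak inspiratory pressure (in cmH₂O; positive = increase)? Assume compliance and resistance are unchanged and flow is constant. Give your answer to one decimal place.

Flow: 47 L/min ÷ 60 = 0.7833 L/s.
New flow: 73 L/min ÷ 60 = 1.2167 L/s.
PIP = Vt/C + R·V̇ + PEEP (constant-flow equation of motion).
Only the resistive term changes: ΔPIP = R × ΔV̇ = 21.7 × (1.2167 − 0.7833) = 21.7 × 0.4334 = 9.405 cmH2O.

9.4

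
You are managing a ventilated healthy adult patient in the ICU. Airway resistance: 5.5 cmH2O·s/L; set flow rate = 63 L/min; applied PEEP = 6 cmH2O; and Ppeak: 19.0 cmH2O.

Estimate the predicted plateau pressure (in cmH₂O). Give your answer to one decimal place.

Flow: 63 L/min ÷ 60 = 1.05 L/s.
Pplat = PIP − Raw × flow = 19.0 − 5.5 × 1.05 = 19.0 − 5.775 = 13.225 cmH2O.

13.2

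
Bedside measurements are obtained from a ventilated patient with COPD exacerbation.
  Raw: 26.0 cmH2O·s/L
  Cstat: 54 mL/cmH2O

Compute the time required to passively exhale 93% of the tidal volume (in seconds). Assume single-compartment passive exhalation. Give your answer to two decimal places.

τ = R × C = 26.0 × 54 mL/cmH2O = 26.0 × 0.054 L/cmH2O = 1.404 s.
Exhaled fraction f = 1 − e^(−t/τ) → t = −τ·ln(1 − f) = −1.404·ln(0.07) = 3.734 s.

3.73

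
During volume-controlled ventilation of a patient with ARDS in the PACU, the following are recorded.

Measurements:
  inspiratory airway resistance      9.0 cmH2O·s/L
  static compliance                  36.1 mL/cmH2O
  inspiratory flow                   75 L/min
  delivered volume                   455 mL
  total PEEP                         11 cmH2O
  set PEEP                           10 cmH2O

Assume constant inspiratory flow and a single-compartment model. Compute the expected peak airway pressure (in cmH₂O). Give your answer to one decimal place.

34.9

Flow: 75 L/min ÷ 60 = 1.25 L/s.
Total PEEP = 11 cmH2O (set 10 + intrinsic 1); this is the baseline alveolar pressure.
Equation of motion (constant flow): PIP = Vt/C + R·V̇ + PEEP.
PIP = 455/36.1 + 9.0×1.25 + 11 = 12.604 + 11.25 + 11 = 34.854 cmH2O.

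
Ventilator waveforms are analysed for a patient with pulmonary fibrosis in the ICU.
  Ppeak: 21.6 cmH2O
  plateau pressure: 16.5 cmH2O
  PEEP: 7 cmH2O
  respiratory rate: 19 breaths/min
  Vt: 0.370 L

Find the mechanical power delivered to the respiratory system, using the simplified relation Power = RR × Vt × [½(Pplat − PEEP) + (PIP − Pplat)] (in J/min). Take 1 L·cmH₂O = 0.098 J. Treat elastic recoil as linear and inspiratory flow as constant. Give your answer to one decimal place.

Per-breath work = Vt × [½(Pplat−PEEP) + (PIP−Pplat)] = 0.370 × [0.5×9.5 + 5.1] = 0.370 × 9.85 = 3.645 L·cmH2O.
Power = 19 × 3.645 = 69.255 L·cmH2O/min.
× 0.098 J/(L·cmH2O) → 6.787 J/min.

6.8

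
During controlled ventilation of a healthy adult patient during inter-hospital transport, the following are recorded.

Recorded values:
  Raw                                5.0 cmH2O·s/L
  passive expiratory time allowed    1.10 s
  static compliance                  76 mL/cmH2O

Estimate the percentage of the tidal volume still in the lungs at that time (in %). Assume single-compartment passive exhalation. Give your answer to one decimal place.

τ = R × C = 5.0 × 76 mL/cmH2O = 5.0 × 0.076 L/cmH2O = 0.38 s.
Passive exhalation: V(t)/V₀ = e^(−t/τ) = e^(−1.10/0.38) = 0.05531.
Fraction remaining = 0.05531 → 5.531%.

5.5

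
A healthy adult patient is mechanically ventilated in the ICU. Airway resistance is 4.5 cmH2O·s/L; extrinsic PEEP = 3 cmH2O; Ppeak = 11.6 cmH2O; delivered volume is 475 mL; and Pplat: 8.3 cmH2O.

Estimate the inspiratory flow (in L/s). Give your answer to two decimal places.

flow = (PIP − Pplat) / Raw = 3.3 / 4.5 = 0.7333 L/s.

0.73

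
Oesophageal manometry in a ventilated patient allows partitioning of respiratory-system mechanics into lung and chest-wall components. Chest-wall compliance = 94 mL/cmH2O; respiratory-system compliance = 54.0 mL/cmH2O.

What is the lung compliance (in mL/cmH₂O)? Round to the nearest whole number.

127

1/CL = 1/Crs − 1/Ccw.
1/CL = 1/54.0 − 1/94 = 0.00788.
CL = 126.9 mL/cmH2O.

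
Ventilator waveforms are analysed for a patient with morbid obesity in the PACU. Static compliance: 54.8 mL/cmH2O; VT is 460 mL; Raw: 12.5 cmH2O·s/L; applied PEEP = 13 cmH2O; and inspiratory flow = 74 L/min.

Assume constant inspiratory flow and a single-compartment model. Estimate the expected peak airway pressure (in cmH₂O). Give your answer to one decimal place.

36.8

Flow: 74 L/min ÷ 60 = 1.2333 L/s.
Equation of motion (constant flow): PIP = Vt/C + R·V̇ + PEEP.
PIP = 460/54.8 + 12.5×1.2333 + 13 = 8.394 + 15.416 + 13 = 36.81 cmH2O.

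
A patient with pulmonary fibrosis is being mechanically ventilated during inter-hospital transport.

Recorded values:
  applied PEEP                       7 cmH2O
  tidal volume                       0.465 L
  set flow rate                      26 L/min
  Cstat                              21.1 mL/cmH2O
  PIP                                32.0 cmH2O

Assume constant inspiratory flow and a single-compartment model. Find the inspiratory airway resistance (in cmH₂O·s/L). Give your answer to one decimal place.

Flow: 26 L/min ÷ 60 = 0.4333 L/s.
Equation of motion (constant flow): PIP = Vt/C + R·V̇ + PEEP.
R·V̇ = PIP − Vt/C − PEEP = 32.0 − 465/21.1 − 7 = 32.0 − 22.038 − 7 = 2.962 cmH2O.
R = 2.962 / 0.4333 = 6.836 cmH2O·s/L.

6.8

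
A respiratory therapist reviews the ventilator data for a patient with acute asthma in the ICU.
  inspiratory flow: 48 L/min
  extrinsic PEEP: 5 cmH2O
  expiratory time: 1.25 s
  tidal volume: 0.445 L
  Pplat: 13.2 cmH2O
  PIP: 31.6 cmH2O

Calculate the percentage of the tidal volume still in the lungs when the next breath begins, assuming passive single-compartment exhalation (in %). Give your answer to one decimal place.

Flow: 48 L/min ÷ 60 = 0.8 L/s.
R = (PIP − Pplat)/V̇ = (31.6 − 13.2) / 0.8 = 18.4/0.8 = 23.0 cmH2O·s/L.
C = Vt/(Pplat − PEEP) = 445.0 / (13.2 − 5) = 445.0/8.2 = 54.268 mL/cmH2O.
τ = R × C = 23.0 × 0.05427 L/cmH2O = 1.248 s.
Fraction remaining at end-expiration = e^(−Te/τ) = e^(−1.25/1.248) = 0.3673 → 36.73%.

36.7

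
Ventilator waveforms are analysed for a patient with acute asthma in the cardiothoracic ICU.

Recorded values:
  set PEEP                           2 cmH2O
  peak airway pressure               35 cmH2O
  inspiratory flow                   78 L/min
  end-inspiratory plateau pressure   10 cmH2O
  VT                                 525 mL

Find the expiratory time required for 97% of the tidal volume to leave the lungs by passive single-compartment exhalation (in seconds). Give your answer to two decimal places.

Flow: 78 L/min ÷ 60 = 1.3 L/s.
R = (PIP − Pplat)/V̇ = (35 − 10) / 1.3 = 25.0/1.3 = 19.231 cmH2O·s/L.
C = Vt/(Pplat − PEEP) = 525.0 / (10 − 2) = 525.0/8.0 = 65.625 mL/cmH2O.
τ = R × C = 19.231 × 0.06563 L/cmH2O = 1.262 s.
t = −τ·ln(1 − 0.97) = −1.262·ln(0.03) = 4.425 s.

4.43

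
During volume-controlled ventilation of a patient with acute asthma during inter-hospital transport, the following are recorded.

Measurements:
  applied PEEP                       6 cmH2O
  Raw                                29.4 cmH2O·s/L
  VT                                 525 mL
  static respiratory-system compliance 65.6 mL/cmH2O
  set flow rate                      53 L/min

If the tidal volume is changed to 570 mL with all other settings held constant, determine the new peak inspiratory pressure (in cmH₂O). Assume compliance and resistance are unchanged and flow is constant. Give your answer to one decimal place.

Flow: 53 L/min ÷ 60 = 0.8833 L/s.
PIP = Vt/C + R·V̇ + PEEP (constant-flow equation of motion).
Only the elastic term changes: ΔPIP = ΔVt / C = (570 − 525) / 65.6 = 0.686 cmH2O.
Original PIP = 525/65.6 + 29.4×0.8833 + 6 = 39.972 cmH2O; new PIP = 39.972 + (0.686) = 40.658 cmH2O.

40.7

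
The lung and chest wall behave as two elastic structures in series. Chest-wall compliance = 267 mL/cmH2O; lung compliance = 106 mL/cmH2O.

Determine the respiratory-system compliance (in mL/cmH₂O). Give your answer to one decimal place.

75.9

Lung and chest wall are elastances in series: 1/Crs = 1/CL + 1/Ccw.
1/Crs = 1/106 + 1/267 = 0.01318.
Crs = 75.873 mL/cmH2O.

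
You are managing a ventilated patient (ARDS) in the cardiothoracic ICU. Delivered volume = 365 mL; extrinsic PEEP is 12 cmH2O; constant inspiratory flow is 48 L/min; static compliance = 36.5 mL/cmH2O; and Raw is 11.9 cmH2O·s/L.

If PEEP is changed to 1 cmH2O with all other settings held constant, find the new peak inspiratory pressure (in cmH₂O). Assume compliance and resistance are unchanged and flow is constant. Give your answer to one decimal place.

20.5

Flow: 48 L/min ÷ 60 = 0.8 L/s.
PIP = Vt/C + R·V̇ + PEEP (constant-flow equation of motion).
Only the baseline term changes: ΔPIP = ΔPEEP = 1 − 12 = -11.0 cmH2O.
Original PIP = 365/36.5 + 11.9×0.8 + 12 = 31.52 cmH2O; new PIP = 31.52 + (-11.0) = 20.52 cmH2O.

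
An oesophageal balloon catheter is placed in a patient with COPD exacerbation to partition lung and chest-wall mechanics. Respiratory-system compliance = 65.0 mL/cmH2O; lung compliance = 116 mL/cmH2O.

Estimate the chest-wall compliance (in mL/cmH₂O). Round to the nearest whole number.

1/Ccw = 1/Crs − 1/CL.
1/Ccw = 1/65.0 − 1/116 = 0.006764.
Ccw = 147.84 mL/cmH2O.

148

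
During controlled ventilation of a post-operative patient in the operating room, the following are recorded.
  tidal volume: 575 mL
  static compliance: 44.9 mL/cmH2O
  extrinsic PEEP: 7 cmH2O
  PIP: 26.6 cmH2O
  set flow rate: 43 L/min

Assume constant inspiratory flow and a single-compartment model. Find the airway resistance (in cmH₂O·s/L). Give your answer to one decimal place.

Flow: 43 L/min ÷ 60 = 0.7167 L/s.
Equation of motion (constant flow): PIP = Vt/C + R·V̇ + PEEP.
R·V̇ = PIP − Vt/C − PEEP = 26.6 − 575/44.9 − 7 = 26.6 − 12.806 − 7 = 6.794 cmH2O.
R = 6.794 / 0.7167 = 9.48 cmH2O·s/L.

9.5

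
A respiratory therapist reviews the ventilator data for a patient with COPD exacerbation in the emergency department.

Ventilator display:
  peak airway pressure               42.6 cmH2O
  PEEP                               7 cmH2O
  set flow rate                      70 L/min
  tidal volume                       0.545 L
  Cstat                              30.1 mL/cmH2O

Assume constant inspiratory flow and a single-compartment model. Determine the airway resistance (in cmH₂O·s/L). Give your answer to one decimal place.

Flow: 70 L/min ÷ 60 = 1.1667 L/s.
Equation of motion (constant flow): PIP = Vt/C + R·V̇ + PEEP.
R·V̇ = PIP − Vt/C − PEEP = 42.6 − 545/30.1 − 7 = 42.6 − 18.106 − 7 = 17.494 cmH2O.
R = 17.494 / 1.1667 = 14.994 cmH2O·s/L.

15.0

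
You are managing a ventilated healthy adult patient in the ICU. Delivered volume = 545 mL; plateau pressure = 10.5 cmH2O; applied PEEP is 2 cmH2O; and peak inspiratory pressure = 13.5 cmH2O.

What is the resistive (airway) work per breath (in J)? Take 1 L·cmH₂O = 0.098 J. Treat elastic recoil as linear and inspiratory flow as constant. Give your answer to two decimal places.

With constant inspiratory flow the resistive pressure is constant at PIP − Pplat = 13.5 − 10.5 = 3.0 cmH2O, so resistive work = 3.0 × 0.545 = 1.635 L·cmH2O.
× 0.098 J/(L·cmH2O) → 0.1602 J.

0.16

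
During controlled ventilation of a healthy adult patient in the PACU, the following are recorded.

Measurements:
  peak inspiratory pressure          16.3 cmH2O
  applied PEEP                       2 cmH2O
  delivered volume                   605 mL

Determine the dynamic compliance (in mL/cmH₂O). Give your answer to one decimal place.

Dynamic compliance = Vt / (PIP − PEEP) = 605 / (16.3 − 2) = 605 / 14.3 = 42.308 mL/cmH2O.

42.3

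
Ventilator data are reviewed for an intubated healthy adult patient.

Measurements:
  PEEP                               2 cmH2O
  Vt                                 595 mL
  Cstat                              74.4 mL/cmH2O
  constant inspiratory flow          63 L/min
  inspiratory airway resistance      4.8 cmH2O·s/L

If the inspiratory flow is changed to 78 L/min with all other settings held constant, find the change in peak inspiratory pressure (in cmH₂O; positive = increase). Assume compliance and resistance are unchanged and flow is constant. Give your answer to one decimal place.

Flow: 63 L/min ÷ 60 = 1.05 L/s.
New flow: 78 L/min ÷ 60 = 1.3 L/s.
PIP = Vt/C + R·V̇ + PEEP (constant-flow equation of motion).
Only the resistive term changes: ΔPIP = R × ΔV̇ = 4.8 × (1.3 − 1.05) = 4.8 × 0.25 = 1.2 cmH2O.

1.2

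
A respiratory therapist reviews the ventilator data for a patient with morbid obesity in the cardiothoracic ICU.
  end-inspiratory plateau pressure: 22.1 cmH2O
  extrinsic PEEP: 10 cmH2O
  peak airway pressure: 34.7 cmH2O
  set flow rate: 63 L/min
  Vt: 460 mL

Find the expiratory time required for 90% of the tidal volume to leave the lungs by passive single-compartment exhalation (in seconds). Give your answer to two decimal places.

1.05

Flow: 63 L/min ÷ 60 = 1.05 L/s.
R = (PIP − Pplat)/V̇ = (34.7 − 22.1) / 1.05 = 12.6/1.05 = 12.0 cmH2O·s/L.
C = Vt/(Pplat − PEEP) = 460.0 / (22.1 − 10) = 460.0/12.1 = 38.017 mL/cmH2O.
τ = R × C = 12.0 × 0.03802 L/cmH2O = 0.4562 s.
t = −τ·ln(1 − 0.90) = −0.4562·ln(0.1) = 1.05 s.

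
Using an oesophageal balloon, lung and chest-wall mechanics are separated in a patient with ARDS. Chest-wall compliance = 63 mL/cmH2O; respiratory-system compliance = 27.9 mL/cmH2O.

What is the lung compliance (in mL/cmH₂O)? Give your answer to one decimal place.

1/CL = 1/Crs − 1/Ccw.
1/CL = 1/27.9 − 1/63 = 0.01997.
CL = 50.075 mL/cmH2O.

50.1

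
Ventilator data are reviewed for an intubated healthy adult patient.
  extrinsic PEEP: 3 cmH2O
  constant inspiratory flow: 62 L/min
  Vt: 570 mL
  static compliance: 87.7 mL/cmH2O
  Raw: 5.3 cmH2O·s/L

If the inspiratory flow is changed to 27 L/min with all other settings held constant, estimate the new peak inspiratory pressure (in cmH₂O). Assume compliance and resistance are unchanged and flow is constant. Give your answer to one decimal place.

11.9

Flow: 62 L/min ÷ 60 = 1.0333 L/s.
New flow: 27 L/min ÷ 60 = 0.45 L/s.
PIP = Vt/C + R·V̇ + PEEP (constant-flow equation of motion).
Only the resistive term changes: ΔPIP = R × ΔV̇ = 5.3 × (0.45 − 1.0333) = 5.3 × -0.5833 = -3.091 cmH2O.
Original PIP = 570/87.7 + 5.3×1.0333 + 3 = 14.976 cmH2O; new PIP = 14.976 + (-3.091) = 11.885 cmH2O.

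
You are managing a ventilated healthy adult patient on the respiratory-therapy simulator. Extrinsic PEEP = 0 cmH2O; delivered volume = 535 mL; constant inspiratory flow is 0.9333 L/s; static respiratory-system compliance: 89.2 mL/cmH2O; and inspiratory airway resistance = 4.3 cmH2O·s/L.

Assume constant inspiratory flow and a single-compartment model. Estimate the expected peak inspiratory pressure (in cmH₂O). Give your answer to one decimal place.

Equation of motion (constant flow): PIP = Vt/C + R·V̇ + PEEP.
PIP = 535/89.2 + 4.3×0.9333 + 0 = 5.998 + 4.013 + 0 = 10.011 cmH2O.

10.0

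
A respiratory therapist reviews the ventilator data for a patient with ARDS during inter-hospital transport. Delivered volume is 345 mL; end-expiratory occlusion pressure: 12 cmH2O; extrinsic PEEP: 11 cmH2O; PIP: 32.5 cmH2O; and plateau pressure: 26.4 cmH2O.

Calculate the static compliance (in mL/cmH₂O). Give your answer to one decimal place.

End-expiratory occlusion gives total PEEP = 12 cmH2O (intrinsic PEEP = 12 − 11 = 1). Use total PEEP for the elastic gradient.
Cstat = Vt / (Pplat − PEEPtotal) = 345 / (26.4 − 12) = 345 / 14.4 = 23.958 mL/cmH2O.

24.0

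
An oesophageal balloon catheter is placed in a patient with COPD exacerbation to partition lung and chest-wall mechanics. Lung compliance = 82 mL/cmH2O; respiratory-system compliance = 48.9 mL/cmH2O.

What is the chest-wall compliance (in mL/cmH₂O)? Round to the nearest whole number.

1/Ccw = 1/Crs − 1/CL.
1/Ccw = 1/48.9 − 1/82 = 0.008255.
Ccw = 121.14 mL/cmH2O.

121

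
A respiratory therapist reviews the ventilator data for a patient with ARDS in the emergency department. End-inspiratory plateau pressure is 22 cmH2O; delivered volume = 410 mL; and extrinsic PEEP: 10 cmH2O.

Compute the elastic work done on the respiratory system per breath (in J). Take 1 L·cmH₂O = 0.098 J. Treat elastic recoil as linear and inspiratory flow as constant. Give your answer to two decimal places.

0.24

Elastic work ≈ ½ × (Pplat − PEEP) × Vt = 0.5 × (22 − 10) × 0.410 L = 0.5 × 12.0 × 0.410 = 2.46 L·cmH2O.
× 0.098 J/(L·cmH2O) → 0.2411 J.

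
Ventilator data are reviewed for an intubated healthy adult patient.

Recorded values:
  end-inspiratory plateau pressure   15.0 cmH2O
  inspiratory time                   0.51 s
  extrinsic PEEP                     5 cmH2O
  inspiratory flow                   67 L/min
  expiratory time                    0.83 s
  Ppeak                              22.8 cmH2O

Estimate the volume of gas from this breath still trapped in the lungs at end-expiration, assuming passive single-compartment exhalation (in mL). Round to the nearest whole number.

Flow: 67 L/min ÷ 60 = 1.1167 L/s.
Vt = flow × Ti = 1.1167 L/s × 0.51 s × 1000 mL/L = 569.52 mL.
R = (PIP − Pplat)/V̇ = (22.8 − 15.0) / 1.1167 = 7.8/1.1167 = 6.985 cmH2O·s/L.
C = Vt/(Pplat − PEEP) = 569.52 / (15.0 − 5) = 569.52/10.0 = 56.952 mL/cmH2O.
τ = R × C = 6.985 × 0.05695 L/cmH2O = 0.3978 s.
Fraction remaining = e^(−Te/τ) = e^(−0.83/0.3978) = 0.1241.
Trapped volume = 569.52 × 0.1241 = 70.677 mL.

71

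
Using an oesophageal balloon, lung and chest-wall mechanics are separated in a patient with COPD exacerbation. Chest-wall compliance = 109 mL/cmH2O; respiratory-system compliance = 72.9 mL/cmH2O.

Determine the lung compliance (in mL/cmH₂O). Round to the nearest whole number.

1/CL = 1/Crs − 1/Ccw.
1/CL = 1/72.9 − 1/109 = 0.004543.
CL = 220.12 mL/cmH2O.

220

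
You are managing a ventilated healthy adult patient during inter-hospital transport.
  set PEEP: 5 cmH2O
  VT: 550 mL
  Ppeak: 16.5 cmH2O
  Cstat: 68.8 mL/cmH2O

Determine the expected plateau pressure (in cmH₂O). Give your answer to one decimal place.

13.0

Pplat = PEEP + Vt / Cstat = 5 + 550 / 68.8 = 5 + 7.994 = 12.994 cmH2O.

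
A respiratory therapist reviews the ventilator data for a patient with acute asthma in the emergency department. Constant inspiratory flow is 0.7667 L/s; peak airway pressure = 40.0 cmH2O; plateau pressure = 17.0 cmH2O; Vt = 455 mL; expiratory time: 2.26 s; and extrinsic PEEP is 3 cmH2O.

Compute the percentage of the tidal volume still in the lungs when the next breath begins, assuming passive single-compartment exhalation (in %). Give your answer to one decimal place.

9.8

R = (PIP − Pplat)/V̇ = (40.0 − 17.0) / 0.7667 = 23.0/0.7667 = 29.999 cmH2O·s/L.
C = Vt/(Pplat − PEEP) = 455.0 / (17.0 − 3) = 455.0/14.0 = 32.5 mL/cmH2O.
τ = R × C = 29.999 × 0.0325 L/cmH2O = 0.975 s.
Fraction remaining at end-expiration = e^(−Te/τ) = e^(−2.26/0.975) = 0.09848 → 9.848%.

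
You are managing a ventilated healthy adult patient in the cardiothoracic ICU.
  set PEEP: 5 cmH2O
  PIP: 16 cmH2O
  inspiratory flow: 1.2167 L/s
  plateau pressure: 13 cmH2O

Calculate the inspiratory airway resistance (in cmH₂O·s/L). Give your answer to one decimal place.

2.5

Raw = (PIP − Pplat) / flow = (16 − 13) / 1.2167 = 3.0 / 1.2167 = 2.466 cmH2O·s/L.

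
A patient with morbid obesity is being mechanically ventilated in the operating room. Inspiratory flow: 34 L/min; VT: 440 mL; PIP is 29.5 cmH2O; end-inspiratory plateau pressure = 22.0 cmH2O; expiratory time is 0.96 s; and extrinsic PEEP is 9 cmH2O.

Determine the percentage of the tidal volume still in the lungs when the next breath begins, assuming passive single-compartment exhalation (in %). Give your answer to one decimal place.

Flow: 34 L/min ÷ 60 = 0.5667 L/s.
R = (PIP − Pplat)/V̇ = (29.5 − 22.0) / 0.5667 = 7.5/0.5667 = 13.235 cmH2O·s/L.
C = Vt/(Pplat − PEEP) = 440.0 / (22.0 − 9) = 440.0/13.0 = 33.846 mL/cmH2O.
τ = R × C = 13.235 × 0.03385 L/cmH2O = 0.448 s.
Fraction remaining at end-expiration = e^(−Te/τ) = e^(−0.96/0.448) = 0.1173 → 11.73%.

11.7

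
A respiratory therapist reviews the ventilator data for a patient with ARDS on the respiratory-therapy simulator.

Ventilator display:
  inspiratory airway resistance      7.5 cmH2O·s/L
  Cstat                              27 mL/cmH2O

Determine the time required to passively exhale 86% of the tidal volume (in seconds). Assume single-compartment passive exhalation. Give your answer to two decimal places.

0.40

τ = R × C = 7.5 × 27 mL/cmH2O = 7.5 × 0.027 L/cmH2O = 0.2025 s.
Exhaled fraction f = 1 − e^(−t/τ) → t = −τ·ln(1 − f) = −0.2025·ln(0.14) = 0.3981 s.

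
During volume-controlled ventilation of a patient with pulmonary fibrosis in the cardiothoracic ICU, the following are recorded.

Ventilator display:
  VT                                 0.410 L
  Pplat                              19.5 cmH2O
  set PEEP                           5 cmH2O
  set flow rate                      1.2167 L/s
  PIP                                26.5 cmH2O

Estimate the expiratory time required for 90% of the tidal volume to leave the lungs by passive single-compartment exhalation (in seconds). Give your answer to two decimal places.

R = (PIP − Pplat)/V̇ = (26.5 − 19.5) / 1.2167 = 7.0/1.2167 = 5.753 cmH2O·s/L.
C = Vt/(Pplat − PEEP) = 410.0 / (19.5 − 5) = 410.0/14.5 = 28.276 mL/cmH2O.
τ = R × C = 5.753 × 0.02828 L/cmH2O = 0.1627 s.
t = −τ·ln(1 − 0.90) = −0.1627·ln(0.1) = 0.3746 s.

0.37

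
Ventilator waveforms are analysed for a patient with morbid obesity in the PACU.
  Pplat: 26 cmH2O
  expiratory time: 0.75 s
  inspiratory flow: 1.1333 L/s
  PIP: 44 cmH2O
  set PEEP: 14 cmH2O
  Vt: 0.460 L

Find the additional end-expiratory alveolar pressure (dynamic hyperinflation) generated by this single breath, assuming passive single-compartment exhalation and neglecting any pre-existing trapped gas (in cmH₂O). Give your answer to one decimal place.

R = (PIP − Pplat)/V̇ = (44 − 26) / 1.1333 = 18.0/1.1333 = 15.883 cmH2O·s/L.
C = Vt/(Pplat − PEEP) = 460.0 / (26 − 14) = 460.0/12.0 = 38.333 mL/cmH2O.
τ = R × C = 15.883 × 0.03833 L/cmH2O = 0.6088 s.
Fraction remaining = e^(−Te/τ) = e^(−0.75/0.6088) = 0.2917; trapped volume = 460.0 × 0.2917 = 134.18 mL.
Additional alveolar pressure from trapping ≈ V_trapped / C = 134.18 / 38.333 = 3.5 cmH2O.

3.5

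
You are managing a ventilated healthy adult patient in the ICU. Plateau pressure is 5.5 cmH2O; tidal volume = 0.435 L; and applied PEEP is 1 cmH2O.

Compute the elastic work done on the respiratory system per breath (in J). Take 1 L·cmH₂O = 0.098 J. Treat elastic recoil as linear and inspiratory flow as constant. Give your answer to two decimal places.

0.10

Elastic work ≈ ½ × (Pplat − PEEP) × Vt = 0.5 × (5.5 − 1) × 0.435 L = 0.5 × 4.5 × 0.435 = 0.9788 L·cmH2O.
× 0.098 J/(L·cmH2O) → 0.09592 J.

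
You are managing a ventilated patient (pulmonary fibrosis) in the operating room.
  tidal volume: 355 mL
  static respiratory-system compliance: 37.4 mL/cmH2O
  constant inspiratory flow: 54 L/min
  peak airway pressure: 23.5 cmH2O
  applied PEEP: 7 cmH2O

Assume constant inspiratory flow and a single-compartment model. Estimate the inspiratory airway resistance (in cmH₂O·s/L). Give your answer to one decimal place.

Flow: 54 L/min ÷ 60 = 0.9 L/s.
Equation of motion (constant flow): PIP = Vt/C + R·V̇ + PEEP.
R·V̇ = PIP − Vt/C − PEEP = 23.5 − 355/37.4 − 7 = 23.5 − 9.492 − 7 = 7.008 cmH2O.
R = 7.008 / 0.9 = 7.787 cmH2O·s/L.

7.8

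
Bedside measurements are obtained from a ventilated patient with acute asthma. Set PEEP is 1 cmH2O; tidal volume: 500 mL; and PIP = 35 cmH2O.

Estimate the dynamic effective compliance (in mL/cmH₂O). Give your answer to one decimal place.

14.7

Dynamic compliance = Vt / (PIP − PEEP) = 500 / (35 − 1) = 500 / 34.0 = 14.706 mL/cmH2O.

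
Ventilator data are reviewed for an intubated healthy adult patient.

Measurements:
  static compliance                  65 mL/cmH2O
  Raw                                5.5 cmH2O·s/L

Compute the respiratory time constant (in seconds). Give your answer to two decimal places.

τ = R × C = 5.5 × 65 mL/cmH2O = 5.5 × 0.065 L/cmH2O = 0.3575 s.

0.36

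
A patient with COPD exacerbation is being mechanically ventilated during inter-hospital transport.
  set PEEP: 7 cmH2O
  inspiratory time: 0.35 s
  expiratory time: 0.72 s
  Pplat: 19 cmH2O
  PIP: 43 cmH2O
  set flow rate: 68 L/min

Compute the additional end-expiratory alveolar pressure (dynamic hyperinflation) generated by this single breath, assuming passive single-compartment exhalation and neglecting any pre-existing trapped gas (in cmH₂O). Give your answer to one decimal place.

Flow: 68 L/min ÷ 60 = 1.1333 L/s.
Vt = flow × Ti = 1.1333 L/s × 0.35 s × 1000 mL/L = 396.66 mL.
R = (PIP − Pplat)/V̇ = (43 − 19) / 1.1333 = 24.0/1.1333 = 21.177 cmH2O·s/L.
C = Vt/(Pplat − PEEP) = 396.66 / (19 − 7) = 396.66/12.0 = 33.055 mL/cmH2O.
τ = R × C = 21.177 × 0.03306 L/cmH2O = 0.7001 s.
Fraction remaining = e^(−Te/τ) = e^(−0.72/0.7001) = 0.3576; trapped volume = 396.66 × 0.3576 = 141.85 mL.
Additional alveolar pressure from trapping ≈ V_trapped / C = 141.85 / 33.055 = 4.291 cmH2O.

4.3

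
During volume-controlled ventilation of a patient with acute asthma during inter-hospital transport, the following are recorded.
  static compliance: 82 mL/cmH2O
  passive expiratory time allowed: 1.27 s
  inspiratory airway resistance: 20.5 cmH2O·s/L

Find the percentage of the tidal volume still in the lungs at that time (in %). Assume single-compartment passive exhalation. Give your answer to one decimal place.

47.0

τ = R × C = 20.5 × 82 mL/cmH2O = 20.5 × 0.082 L/cmH2O = 1.681 s.
Passive exhalation: V(t)/V₀ = e^(−t/τ) = e^(−1.27/1.681) = 0.4698.
Fraction remaining = 0.4698 → 46.98%.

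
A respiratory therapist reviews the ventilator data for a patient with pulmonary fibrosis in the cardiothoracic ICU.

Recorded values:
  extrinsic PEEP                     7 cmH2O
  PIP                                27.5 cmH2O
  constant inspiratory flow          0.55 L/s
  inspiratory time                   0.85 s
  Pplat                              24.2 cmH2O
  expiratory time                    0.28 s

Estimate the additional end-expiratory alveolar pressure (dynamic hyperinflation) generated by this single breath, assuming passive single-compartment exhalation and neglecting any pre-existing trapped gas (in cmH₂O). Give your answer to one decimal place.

3.1

Vt = flow × Ti = 0.55 L/s × 0.85 s × 1000 mL/L = 467.5 mL.
R = (PIP − Pplat)/V̇ = (27.5 − 24.2) / 0.55 = 3.3/0.55 = 6.0 cmH2O·s/L.
C = Vt/(Pplat − PEEP) = 467.5 / (24.2 − 7) = 467.5/17.2 = 27.18 mL/cmH2O.
τ = R × C = 6.0 × 0.02718 L/cmH2O = 0.1631 s.
Fraction remaining = e^(−Te/τ) = e^(−0.28/0.1631) = 0.1797; trapped volume = 467.5 × 0.1797 = 84.01 mL.
Additional alveolar pressure from trapping ≈ V_trapped / C = 84.01 / 27.18 = 3.091 cmH2O.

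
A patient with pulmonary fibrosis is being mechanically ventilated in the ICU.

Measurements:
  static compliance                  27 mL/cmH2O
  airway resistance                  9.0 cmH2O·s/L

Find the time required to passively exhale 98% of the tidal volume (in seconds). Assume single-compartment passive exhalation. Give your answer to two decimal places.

0.95

τ = R × C = 9.0 × 27 mL/cmH2O = 9.0 × 0.027 L/cmH2O = 0.243 s.
Exhaled fraction f = 1 − e^(−t/τ) → t = −τ·ln(1 − f) = −0.243·ln(0.02) = 0.9506 s.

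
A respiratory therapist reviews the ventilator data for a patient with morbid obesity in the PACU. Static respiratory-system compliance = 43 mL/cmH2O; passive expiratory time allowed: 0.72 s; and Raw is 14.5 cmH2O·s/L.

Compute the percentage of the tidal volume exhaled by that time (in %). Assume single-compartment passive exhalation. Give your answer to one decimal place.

68.5

τ = R × C = 14.5 × 43 mL/cmH2O = 14.5 × 0.043 L/cmH2O = 0.6235 s.
Passive exhalation: V(t)/V₀ = e^(−t/τ) = e^(−0.72/0.6235) = 0.3151.
Fraction exhaled = 1 − 0.3151 = 0.6849 → 68.49%.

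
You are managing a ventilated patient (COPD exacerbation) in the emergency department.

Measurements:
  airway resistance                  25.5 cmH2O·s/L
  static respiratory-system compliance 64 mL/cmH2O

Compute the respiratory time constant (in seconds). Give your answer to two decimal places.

τ = R × C = 25.5 × 64 mL/cmH2O = 25.5 × 0.064 L/cmH2O = 1.632 s.

1.63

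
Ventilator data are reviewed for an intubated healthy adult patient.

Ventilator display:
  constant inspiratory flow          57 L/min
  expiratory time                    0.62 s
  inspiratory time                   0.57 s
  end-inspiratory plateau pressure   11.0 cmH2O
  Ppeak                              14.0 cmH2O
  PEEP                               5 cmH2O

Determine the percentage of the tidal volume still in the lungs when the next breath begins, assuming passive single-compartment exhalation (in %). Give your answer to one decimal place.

11.4

Flow: 57 L/min ÷ 60 = 0.95 L/s.
Vt = flow × Ti = 0.95 L/s × 0.57 s × 1000 mL/L = 541.5 mL.
R = (PIP − Pplat)/V̇ = (14.0 − 11.0) / 0.95 = 3.0/0.95 = 3.158 cmH2O·s/L.
C = Vt/(Pplat − PEEP) = 541.5 / (11.0 − 5) = 541.5/6.0 = 90.25 mL/cmH2O.
τ = R × C = 3.158 × 0.09025 L/cmH2O = 0.285 s.
Fraction remaining at end-expiration = e^(−Te/τ) = e^(−0.62/0.285) = 0.1136 → 11.36%.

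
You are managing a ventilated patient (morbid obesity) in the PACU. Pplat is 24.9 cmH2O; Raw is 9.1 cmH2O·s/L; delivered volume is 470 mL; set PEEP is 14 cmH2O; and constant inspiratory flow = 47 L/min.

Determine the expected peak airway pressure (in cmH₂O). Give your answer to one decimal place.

Flow: 47 L/min ÷ 60 = 0.7833 L/s.
PIP = Pplat + Raw × flow = 24.9 + 9.1 × 0.7833 = 24.9 + 7.128 = 32.028 cmH2O.

32.0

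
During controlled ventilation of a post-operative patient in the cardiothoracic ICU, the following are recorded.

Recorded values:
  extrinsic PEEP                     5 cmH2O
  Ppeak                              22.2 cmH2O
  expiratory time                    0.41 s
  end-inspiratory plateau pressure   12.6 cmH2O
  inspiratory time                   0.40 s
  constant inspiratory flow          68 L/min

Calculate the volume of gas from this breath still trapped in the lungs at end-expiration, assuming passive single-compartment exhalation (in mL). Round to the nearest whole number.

Flow: 68 L/min ÷ 60 = 1.1333 L/s.
Vt = flow × Ti = 1.1333 L/s × 0.40 s × 1000 mL/L = 453.32 mL.
R = (PIP − Pplat)/V̇ = (22.2 − 12.6) / 1.1333 = 9.6/1.1333 = 8.471 cmH2O·s/L.
C = Vt/(Pplat − PEEP) = 453.32 / (12.6 − 5) = 453.32/7.6 = 59.647 mL/cmH2O.
τ = R × C = 8.471 × 0.05965 L/cmH2O = 0.5053 s.
Fraction remaining = e^(−Te/τ) = e^(−0.41/0.5053) = 0.4442.
Trapped volume = 453.32 × 0.4442 = 201.36 mL.

201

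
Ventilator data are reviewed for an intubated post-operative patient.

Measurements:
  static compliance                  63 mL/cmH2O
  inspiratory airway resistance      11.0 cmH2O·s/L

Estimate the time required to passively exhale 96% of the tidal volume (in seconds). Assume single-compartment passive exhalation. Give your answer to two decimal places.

2.23

τ = R × C = 11.0 × 63 mL/cmH2O = 11.0 × 0.063 L/cmH2O = 0.693 s.
Exhaled fraction f = 1 − e^(−t/τ) → t = −τ·ln(1 − f) = −0.693·ln(0.04) = 2.231 s.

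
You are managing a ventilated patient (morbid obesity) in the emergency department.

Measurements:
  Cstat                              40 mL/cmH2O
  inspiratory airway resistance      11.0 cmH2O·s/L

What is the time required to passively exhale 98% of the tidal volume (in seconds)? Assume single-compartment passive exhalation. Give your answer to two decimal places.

τ = R × C = 11.0 × 40 mL/cmH2O = 11.0 × 0.040 L/cmH2O = 0.44 s.
Exhaled fraction f = 1 − e^(−t/τ) → t = −τ·ln(1 − f) = −0.44·ln(0.02) = 1.721 s.

1.72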